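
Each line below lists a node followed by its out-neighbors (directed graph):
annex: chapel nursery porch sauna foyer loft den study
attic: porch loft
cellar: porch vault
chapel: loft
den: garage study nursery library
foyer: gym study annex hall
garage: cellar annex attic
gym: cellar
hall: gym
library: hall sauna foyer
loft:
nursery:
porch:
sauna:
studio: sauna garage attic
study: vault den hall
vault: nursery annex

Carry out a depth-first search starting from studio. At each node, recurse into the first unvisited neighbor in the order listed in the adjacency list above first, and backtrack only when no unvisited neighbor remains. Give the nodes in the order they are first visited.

Visit studio
studio → sauna
studio → garage
garage → cellar
cellar → porch
cellar → vault
vault → nursery
vault → annex
annex → chapel
chapel → loft
annex → foyer
foyer → gym
foyer → study
study → den
den → library
library → hall
garage → attic

studio -> sauna -> garage -> cellar -> porch -> vault -> nursery -> annex -> chapel -> loft -> foyer -> gym -> study -> den -> library -> hall -> attic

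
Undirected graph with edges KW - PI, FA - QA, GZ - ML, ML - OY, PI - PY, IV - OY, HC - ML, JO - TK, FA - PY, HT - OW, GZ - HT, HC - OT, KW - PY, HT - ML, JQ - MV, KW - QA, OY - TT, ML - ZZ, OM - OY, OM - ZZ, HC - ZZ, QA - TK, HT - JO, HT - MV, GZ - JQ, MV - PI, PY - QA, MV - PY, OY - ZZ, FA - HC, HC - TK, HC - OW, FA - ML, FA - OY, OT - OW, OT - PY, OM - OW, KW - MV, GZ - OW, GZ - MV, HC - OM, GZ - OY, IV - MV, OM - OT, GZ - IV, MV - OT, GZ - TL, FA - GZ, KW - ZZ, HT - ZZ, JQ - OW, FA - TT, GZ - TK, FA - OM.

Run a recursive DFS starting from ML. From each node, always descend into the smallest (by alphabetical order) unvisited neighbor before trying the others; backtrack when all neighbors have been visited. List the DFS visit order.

Visit ML
ML → FA
FA → GZ
GZ → HT
HT → JO
JO → TK
TK → HC
HC → OM
OM → OT
OT → MV
MV → IV
IV → OY
OY → TT
OY → ZZ
ZZ → KW
KW → PI
PI → PY
PY → QA
MV → JQ
JQ → OW
GZ → TL

ML -> FA -> GZ -> HT -> JO -> TK -> HC -> OM -> OT -> MV -> IV -> OY -> TT -> ZZ -> KW -> PI -> PY -> QA -> JQ -> OW -> TL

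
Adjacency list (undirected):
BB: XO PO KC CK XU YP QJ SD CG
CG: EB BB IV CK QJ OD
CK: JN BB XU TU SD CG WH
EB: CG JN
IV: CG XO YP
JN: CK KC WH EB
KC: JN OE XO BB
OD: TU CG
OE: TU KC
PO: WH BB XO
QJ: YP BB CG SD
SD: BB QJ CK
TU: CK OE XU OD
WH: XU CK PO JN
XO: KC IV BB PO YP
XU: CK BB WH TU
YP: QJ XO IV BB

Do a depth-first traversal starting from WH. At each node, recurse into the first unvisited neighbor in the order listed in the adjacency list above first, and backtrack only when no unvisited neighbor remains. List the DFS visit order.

Visit WH
WH → XU
XU → CK
CK → JN
JN → KC
KC → OE
OE → TU
TU → OD
OD → CG
CG → EB
CG → BB
BB → XO
XO → IV
IV → YP
YP → QJ
QJ → SD
XO → PO

WH, XU, CK, JN, KC, OE, TU, OD, CG, EB, BB, XO, IV, YP, QJ, SD, PO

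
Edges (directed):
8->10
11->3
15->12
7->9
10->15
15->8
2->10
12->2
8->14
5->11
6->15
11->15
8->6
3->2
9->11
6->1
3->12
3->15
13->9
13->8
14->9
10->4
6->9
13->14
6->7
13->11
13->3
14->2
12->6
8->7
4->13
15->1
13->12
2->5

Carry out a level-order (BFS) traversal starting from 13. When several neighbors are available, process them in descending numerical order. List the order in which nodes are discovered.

13 14 12 11 9 8 3 2 6 15 10 7 5 1 4

Visit 13; enqueue 14, 12, 11, 9, 8, 3 → queue [14, 12, 11, 9, 8, 3]
Visit 14; enqueue 2 → queue [12, 11, 9, 8, 3, 2]
Visit 12; enqueue 6 → queue [11, 9, 8, 3, 2, 6]
Visit 11; enqueue 15 → queue [9, 8, 3, 2, 6, 15]
Visit 9 → queue [8, 3, 2, 6, 15]
Visit 8; enqueue 10, 7 → queue [3, 2, 6, 15, 10, 7]
Visit 3 → queue [2, 6, 15, 10, 7]
Visit 2; enqueue 5 → queue [6, 15, 10, 7, 5]
Visit 6; enqueue 1 → queue [15, 10, 7, 5, 1]
Visit 15 → queue [10, 7, 5, 1]
Visit 10; enqueue 4 → queue [7, 5, 1, 4]
Visit 7 → queue [5, 1, 4]
Visit 5 → queue [1, 4]
Visit 1 → queue [4]
Visit 4 → queue []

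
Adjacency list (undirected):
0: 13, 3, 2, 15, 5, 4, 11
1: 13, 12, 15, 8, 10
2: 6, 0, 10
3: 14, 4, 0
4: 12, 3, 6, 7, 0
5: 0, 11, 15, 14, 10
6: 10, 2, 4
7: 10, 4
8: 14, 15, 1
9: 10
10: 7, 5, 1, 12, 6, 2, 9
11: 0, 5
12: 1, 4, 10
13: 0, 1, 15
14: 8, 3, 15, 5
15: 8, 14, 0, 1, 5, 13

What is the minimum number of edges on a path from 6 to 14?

3

Level 0: 6
Level 1: 2, 4, 10
Level 2: 0, 1, 3, 5, 7, 9, 12
Level 3: 8, 11, 13, 14, 15
14 first appears at level 3.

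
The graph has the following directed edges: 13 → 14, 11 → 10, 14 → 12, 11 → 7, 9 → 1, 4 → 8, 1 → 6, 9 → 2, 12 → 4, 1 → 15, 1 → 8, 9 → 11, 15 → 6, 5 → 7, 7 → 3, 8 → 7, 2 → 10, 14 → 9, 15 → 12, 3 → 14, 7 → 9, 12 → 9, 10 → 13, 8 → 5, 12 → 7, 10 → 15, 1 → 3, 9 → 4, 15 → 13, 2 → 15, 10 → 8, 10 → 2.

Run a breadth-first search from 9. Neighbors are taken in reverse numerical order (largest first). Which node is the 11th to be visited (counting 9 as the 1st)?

3

Visit 9; enqueue 11, 4, 2, 1 → queue [11, 4, 2, 1]
Visit 11; enqueue 10, 7 → queue [4, 2, 1, 10, 7]
Visit 4; enqueue 8 → queue [2, 1, 10, 7, 8]
Visit 2; enqueue 15 → queue [1, 10, 7, 8, 15]
Visit 1; enqueue 6, 3 → queue [10, 7, 8, 15, 6, 3]
Visit 10; enqueue 13 → queue [7, 8, 15, 6, 3, 13]
Visit 7 → queue [8, 15, 6, 3, 13]
Visit 8; enqueue 5 → queue [15, 6, 3, 13, 5]
Visit 15; enqueue 12 → queue [6, 3, 13, 5, 12]
Visit 6 → queue [3, 13, 5, 12]
Visit 3; enqueue 14 → queue [13, 5, 12, 14]
Visit 13 → queue [5, 12, 14]
Visit 5 → queue [12, 14]
Visit 12 → queue [14]
Visit 14 → queue []

Visit order: 9, 11, 4, 2, 1, 10, 7, 8, 15, 6, 3, 13, 5, 12, 14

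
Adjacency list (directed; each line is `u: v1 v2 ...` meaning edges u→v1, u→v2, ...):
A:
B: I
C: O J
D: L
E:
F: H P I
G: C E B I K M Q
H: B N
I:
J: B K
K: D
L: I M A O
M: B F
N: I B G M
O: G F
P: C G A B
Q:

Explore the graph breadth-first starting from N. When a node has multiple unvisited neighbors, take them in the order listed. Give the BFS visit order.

N, I, B, G, M, C, E, K, Q, F, O, J, D, H, P, L, A

Visit N; enqueue I, B, G, M → queue [I, B, G, M]
Visit I → queue [B, G, M]
Visit B → queue [G, M]
Visit G; enqueue C, E, K, Q → queue [M, C, E, K, Q]
Visit M; enqueue F → queue [C, E, K, Q, F]
Visit C; enqueue O, J → queue [E, K, Q, F, O, J]
Visit E → queue [K, Q, F, O, J]
Visit K; enqueue D → queue [Q, F, O, J, D]
Visit Q → queue [F, O, J, D]
Visit F; enqueue H, P → queue [O, J, D, H, P]
Visit O → queue [J, D, H, P]
Visit J → queue [D, H, P]
Visit D; enqueue L → queue [H, P, L]
Visit H → queue [P, L]
Visit P; enqueue A → queue [L, A]
Visit L → queue [A]
Visit A → queue []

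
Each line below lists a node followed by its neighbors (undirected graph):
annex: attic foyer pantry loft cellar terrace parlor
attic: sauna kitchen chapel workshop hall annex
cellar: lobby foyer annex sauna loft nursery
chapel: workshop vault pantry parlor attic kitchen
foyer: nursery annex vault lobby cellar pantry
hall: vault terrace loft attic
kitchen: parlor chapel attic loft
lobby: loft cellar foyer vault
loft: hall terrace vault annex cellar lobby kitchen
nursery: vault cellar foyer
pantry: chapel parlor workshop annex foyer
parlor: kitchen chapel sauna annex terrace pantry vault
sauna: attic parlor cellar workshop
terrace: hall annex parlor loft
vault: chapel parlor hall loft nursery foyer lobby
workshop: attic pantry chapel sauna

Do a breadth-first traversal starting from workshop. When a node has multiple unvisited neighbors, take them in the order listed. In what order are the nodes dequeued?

workshop, attic, pantry, chapel, sauna, kitchen, hall, annex, parlor, foyer, vault, cellar, loft, terrace, nursery, lobby

Visit workshop; enqueue attic, pantry, chapel, sauna → queue [attic, pantry, chapel, sauna]
Visit attic; enqueue kitchen, hall, annex → queue [pantry, chapel, sauna, kitchen, hall, annex]
Visit pantry; enqueue parlor, foyer → queue [chapel, sauna, kitchen, hall, annex, parlor, foyer]
Visit chapel; enqueue vault → queue [sauna, kitchen, hall, annex, parlor, foyer, vault]
Visit sauna; enqueue cellar → queue [kitchen, hall, annex, parlor, foyer, vault, cellar]
Visit kitchen; enqueue loft → queue [hall, annex, parlor, foyer, vault, cellar, loft]
Visit hall; enqueue terrace → queue [annex, parlor, foyer, vault, cellar, loft, terrace]
Visit annex → queue [parlor, foyer, vault, cellar, loft, terrace]
Visit parlor → queue [foyer, vault, cellar, loft, terrace]
Visit foyer; enqueue nursery, lobby → queue [vault, cellar, loft, terrace, nursery, lobby]
Visit vault → queue [cellar, loft, terrace, nursery, lobby]
Visit cellar → queue [loft, terrace, nursery, lobby]
Visit loft → queue [terrace, nursery, lobby]
Visit terrace → queue [nursery, lobby]
Visit nursery → queue [lobby]
Visit lobby → queue []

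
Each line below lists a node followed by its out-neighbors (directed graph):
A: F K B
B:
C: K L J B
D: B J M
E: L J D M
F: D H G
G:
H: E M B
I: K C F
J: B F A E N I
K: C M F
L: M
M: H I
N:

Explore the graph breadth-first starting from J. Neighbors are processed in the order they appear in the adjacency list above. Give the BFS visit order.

Visit J; enqueue B, F, A, E, N, I → queue [B, F, A, E, N, I]
Visit B → queue [F, A, E, N, I]
Visit F; enqueue D, H, G → queue [A, E, N, I, D, H, G]
Visit A; enqueue K → queue [E, N, I, D, H, G, K]
Visit E; enqueue L, M → queue [N, I, D, H, G, K, L, M]
Visit N → queue [I, D, H, G, K, L, M]
Visit I; enqueue C → queue [D, H, G, K, L, M, C]
Visit D → queue [H, G, K, L, M, C]
Visit H → queue [G, K, L, M, C]
Visit G → queue [K, L, M, C]
Visit K → queue [L, M, C]
Visit L → queue [M, C]
Visit M → queue [C]
Visit C → queue []

J, B, F, A, E, N, I, D, H, G, K, L, M, C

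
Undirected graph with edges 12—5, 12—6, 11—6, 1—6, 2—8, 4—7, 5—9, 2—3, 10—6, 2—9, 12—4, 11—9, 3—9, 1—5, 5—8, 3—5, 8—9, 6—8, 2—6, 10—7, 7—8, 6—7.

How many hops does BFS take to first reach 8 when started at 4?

2

Level 0: 4
Level 1: 7, 12
Level 2: 5, 6, 8, 10
Level 3: 1, 2, 3, 9, 11
8 first appears at level 2.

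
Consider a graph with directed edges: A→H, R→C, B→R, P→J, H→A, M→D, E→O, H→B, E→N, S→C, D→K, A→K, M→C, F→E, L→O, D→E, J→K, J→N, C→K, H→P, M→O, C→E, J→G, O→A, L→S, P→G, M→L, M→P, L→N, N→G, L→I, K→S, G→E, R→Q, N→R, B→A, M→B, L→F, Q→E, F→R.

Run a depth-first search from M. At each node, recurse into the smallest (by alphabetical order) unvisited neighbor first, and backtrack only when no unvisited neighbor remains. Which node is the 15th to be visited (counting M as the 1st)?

J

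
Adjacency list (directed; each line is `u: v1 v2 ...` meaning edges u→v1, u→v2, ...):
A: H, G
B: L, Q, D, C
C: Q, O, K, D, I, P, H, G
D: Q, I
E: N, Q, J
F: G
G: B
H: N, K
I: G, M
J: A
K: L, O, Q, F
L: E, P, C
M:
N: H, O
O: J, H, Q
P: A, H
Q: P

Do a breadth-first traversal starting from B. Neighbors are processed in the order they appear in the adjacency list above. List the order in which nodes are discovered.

Visit B; enqueue L, Q, D, C → queue [L, Q, D, C]
Visit L; enqueue E, P → queue [Q, D, C, E, P]
Visit Q → queue [D, C, E, P]
Visit D; enqueue I → queue [C, E, P, I]
Visit C; enqueue O, K, H, G → queue [E, P, I, O, K, H, G]
Visit E; enqueue N, J → queue [P, I, O, K, H, G, N, J]
Visit P; enqueue A → queue [I, O, K, H, G, N, J, A]
Visit I; enqueue M → queue [O, K, H, G, N, J, A, M]
Visit O → queue [K, H, G, N, J, A, M]
Visit K; enqueue F → queue [H, G, N, J, A, M, F]
Visit H → queue [G, N, J, A, M, F]
Visit G → queue [N, J, A, M, F]
Visit N → queue [J, A, M, F]
Visit J → queue [A, M, F]
Visit A → queue [M, F]
Visit M → queue [F]
Visit F → queue []

B -> L -> Q -> D -> C -> E -> P -> I -> O -> K -> H -> G -> N -> J -> A -> M -> F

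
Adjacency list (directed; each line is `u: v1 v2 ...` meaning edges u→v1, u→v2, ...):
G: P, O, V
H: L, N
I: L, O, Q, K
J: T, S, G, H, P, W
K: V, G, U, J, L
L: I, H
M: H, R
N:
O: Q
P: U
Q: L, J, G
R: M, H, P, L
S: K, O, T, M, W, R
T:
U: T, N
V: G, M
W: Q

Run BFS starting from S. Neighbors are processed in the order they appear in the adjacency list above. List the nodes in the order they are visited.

Visit S; enqueue K, O, T, M, W, R → queue [K, O, T, M, W, R]
Visit K; enqueue V, G, U, J, L → queue [O, T, M, W, R, V, G, U, J, L]
Visit O; enqueue Q → queue [T, M, W, R, V, G, U, J, L, Q]
Visit T → queue [M, W, R, V, G, U, J, L, Q]
Visit M; enqueue H → queue [W, R, V, G, U, J, L, Q, H]
Visit W → queue [R, V, G, U, J, L, Q, H]
Visit R; enqueue P → queue [V, G, U, J, L, Q, H, P]
Visit V → queue [G, U, J, L, Q, H, P]
Visit G → queue [U, J, L, Q, H, P]
Visit U; enqueue N → queue [J, L, Q, H, P, N]
Visit J → queue [L, Q, H, P, N]
Visit L; enqueue I → queue [Q, H, P, N, I]
Visit Q → queue [H, P, N, I]
Visit H → queue [P, N, I]
Visit P → queue [N, I]
Visit N → queue [I]
Visit I → queue []

S, K, O, T, M, W, R, V, G, U, J, L, Q, H, P, N, I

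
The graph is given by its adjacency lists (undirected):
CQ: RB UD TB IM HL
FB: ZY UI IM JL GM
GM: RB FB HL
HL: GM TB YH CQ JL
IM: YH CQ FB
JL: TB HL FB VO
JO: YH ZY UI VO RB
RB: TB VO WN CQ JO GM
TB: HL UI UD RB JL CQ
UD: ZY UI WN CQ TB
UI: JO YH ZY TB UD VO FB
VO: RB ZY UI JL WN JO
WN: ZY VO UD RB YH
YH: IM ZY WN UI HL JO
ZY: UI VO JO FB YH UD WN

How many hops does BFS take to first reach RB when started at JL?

2

Level 0: JL
Level 1: FB, HL, TB, VO
Level 2: CQ, GM, IM, JO, RB, UD, UI, WN, YH, ZY
RB first appears at level 2.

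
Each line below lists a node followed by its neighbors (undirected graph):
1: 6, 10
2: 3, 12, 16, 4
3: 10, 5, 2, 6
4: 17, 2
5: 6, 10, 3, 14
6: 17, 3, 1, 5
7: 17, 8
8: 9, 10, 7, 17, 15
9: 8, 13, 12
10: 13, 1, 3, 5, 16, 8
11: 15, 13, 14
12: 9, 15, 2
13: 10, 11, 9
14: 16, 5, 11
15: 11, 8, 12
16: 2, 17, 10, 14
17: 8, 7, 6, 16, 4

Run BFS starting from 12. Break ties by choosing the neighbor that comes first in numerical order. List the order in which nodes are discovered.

12, 2, 9, 15, 3, 4, 16, 8, 13, 11, 5, 6, 10, 17, 14, 7, 1

Visit 12; enqueue 2, 9, 15 → queue [2, 9, 15]
Visit 2; enqueue 3, 4, 16 → queue [9, 15, 3, 4, 16]
Visit 9; enqueue 8, 13 → queue [15, 3, 4, 16, 8, 13]
Visit 15; enqueue 11 → queue [3, 4, 16, 8, 13, 11]
Visit 3; enqueue 5, 6, 10 → queue [4, 16, 8, 13, 11, 5, 6, 10]
Visit 4; enqueue 17 → queue [16, 8, 13, 11, 5, 6, 10, 17]
Visit 16; enqueue 14 → queue [8, 13, 11, 5, 6, 10, 17, 14]
Visit 8; enqueue 7 → queue [13, 11, 5, 6, 10, 17, 14, 7]
Visit 13 → queue [11, 5, 6, 10, 17, 14, 7]
Visit 11 → queue [5, 6, 10, 17, 14, 7]
Visit 5 → queue [6, 10, 17, 14, 7]
Visit 6; enqueue 1 → queue [10, 17, 14, 7, 1]
Visit 10 → queue [17, 14, 7, 1]
Visit 17 → queue [14, 7, 1]
Visit 14 → queue [7, 1]
Visit 7 → queue [1]
Visit 1 → queue []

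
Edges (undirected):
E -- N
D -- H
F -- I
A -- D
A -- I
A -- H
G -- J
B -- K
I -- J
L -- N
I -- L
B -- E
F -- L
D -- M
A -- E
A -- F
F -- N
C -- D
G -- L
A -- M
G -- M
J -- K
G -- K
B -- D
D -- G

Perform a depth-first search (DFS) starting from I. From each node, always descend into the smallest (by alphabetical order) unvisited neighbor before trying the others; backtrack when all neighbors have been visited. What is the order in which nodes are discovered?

I A D B E N F L G J K M C H

Visit I
I → A
A → D
D → B
B → E
E → N
N → F
F → L
L → G
G → J
J → K
G → M
D → C
D → H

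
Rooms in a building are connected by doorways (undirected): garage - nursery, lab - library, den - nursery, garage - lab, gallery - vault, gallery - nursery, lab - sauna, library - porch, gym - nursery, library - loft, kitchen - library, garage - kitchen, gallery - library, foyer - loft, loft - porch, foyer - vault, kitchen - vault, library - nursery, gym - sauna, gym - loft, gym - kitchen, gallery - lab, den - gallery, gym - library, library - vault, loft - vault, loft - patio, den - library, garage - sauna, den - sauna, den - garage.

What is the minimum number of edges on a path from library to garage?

2

Level 0: library
Level 1: den, gallery, gym, kitchen, lab, loft, nursery, porch, vault
Level 2: foyer, garage, patio, sauna
garage first appears at level 2.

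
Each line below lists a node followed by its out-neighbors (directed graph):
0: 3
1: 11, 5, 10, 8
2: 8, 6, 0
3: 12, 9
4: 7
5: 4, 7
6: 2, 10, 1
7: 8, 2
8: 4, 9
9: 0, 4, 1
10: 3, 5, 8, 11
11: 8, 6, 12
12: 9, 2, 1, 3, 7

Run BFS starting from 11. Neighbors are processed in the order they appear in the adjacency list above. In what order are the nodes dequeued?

11 8 6 12 4 9 2 10 1 3 7 0 5

Visit 11; enqueue 8, 6, 12 → queue [8, 6, 12]
Visit 8; enqueue 4, 9 → queue [6, 12, 4, 9]
Visit 6; enqueue 2, 10, 1 → queue [12, 4, 9, 2, 10, 1]
Visit 12; enqueue 3, 7 → queue [4, 9, 2, 10, 1, 3, 7]
Visit 4 → queue [9, 2, 10, 1, 3, 7]
Visit 9; enqueue 0 → queue [2, 10, 1, 3, 7, 0]
Visit 2 → queue [10, 1, 3, 7, 0]
Visit 10; enqueue 5 → queue [1, 3, 7, 0, 5]
Visit 1 → queue [3, 7, 0, 5]
Visit 3 → queue [7, 0, 5]
Visit 7 → queue [0, 5]
Visit 0 → queue [5]
Visit 5 → queue []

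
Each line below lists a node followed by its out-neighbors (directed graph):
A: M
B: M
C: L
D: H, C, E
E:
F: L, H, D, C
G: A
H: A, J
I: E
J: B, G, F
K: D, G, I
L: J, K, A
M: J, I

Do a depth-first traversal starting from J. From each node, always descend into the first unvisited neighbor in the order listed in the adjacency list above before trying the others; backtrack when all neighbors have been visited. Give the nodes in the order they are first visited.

Visit J
J → B
B → M
M → I
I → E
J → G
G → A
J → F
F → L
L → K
K → D
D → H
D → C

J, B, M, I, E, G, A, F, L, K, D, H, C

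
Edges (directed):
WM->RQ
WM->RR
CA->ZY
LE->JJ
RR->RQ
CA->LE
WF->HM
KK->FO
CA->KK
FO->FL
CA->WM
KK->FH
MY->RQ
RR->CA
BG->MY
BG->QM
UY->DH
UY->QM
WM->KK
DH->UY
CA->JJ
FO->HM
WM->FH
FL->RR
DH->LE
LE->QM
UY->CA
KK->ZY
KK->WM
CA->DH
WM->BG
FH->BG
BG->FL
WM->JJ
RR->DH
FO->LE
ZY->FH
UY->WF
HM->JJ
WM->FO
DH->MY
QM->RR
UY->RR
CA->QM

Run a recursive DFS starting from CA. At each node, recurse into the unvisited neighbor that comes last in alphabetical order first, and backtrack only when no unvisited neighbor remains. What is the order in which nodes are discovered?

CA -> ZY -> FH -> BG -> QM -> RR -> RQ -> DH -> UY -> WF -> HM -> JJ -> MY -> LE -> FL -> WM -> KK -> FO

Visit CA
CA → ZY
ZY → FH
FH → BG
BG → QM
QM → RR
RR → RQ
RR → DH
DH → UY
UY → WF
WF → HM
HM → JJ
DH → MY
DH → LE
BG → FL
CA → WM
WM → KK
KK → FO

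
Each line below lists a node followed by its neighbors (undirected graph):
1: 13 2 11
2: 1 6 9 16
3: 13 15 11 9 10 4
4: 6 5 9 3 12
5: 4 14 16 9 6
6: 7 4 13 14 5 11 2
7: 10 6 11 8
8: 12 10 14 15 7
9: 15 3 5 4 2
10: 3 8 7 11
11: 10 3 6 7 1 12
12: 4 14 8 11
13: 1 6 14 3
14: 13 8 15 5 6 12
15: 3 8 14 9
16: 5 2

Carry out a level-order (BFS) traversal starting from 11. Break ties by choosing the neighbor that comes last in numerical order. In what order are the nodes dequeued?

Visit 11; enqueue 12, 10, 7, 6, 3, 1 → queue [12, 10, 7, 6, 3, 1]
Visit 12; enqueue 14, 8, 4 → queue [10, 7, 6, 3, 1, 14, 8, 4]
Visit 10 → queue [7, 6, 3, 1, 14, 8, 4]
Visit 7 → queue [6, 3, 1, 14, 8, 4]
Visit 6; enqueue 13, 5, 2 → queue [3, 1, 14, 8, 4, 13, 5, 2]
Visit 3; enqueue 15, 9 → queue [1, 14, 8, 4, 13, 5, 2, 15, 9]
Visit 1 → queue [14, 8, 4, 13, 5, 2, 15, 9]
Visit 14 → queue [8, 4, 13, 5, 2, 15, 9]
Visit 8 → queue [4, 13, 5, 2, 15, 9]
Visit 4 → queue [13, 5, 2, 15, 9]
Visit 13 → queue [5, 2, 15, 9]
Visit 5; enqueue 16 → queue [2, 15, 9, 16]
Visit 2 → queue [15, 9, 16]
Visit 15 → queue [9, 16]
Visit 9 → queue [16]
Visit 16 → queue []

11 → 12 → 10 → 7 → 6 → 3 → 1 → 14 → 8 → 4 → 13 → 5 → 2 → 15 → 9 → 16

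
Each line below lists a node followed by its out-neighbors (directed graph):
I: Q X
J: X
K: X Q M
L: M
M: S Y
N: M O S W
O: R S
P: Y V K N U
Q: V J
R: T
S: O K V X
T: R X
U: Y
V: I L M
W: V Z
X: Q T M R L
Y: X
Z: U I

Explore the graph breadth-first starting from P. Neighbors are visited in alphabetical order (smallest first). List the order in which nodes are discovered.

Visit P; enqueue K, N, U, V, Y → queue [K, N, U, V, Y]
Visit K; enqueue M, Q, X → queue [N, U, V, Y, M, Q, X]
Visit N; enqueue O, S, W → queue [U, V, Y, M, Q, X, O, S, W]
Visit U → queue [V, Y, M, Q, X, O, S, W]
Visit V; enqueue I, L → queue [Y, M, Q, X, O, S, W, I, L]
Visit Y → queue [M, Q, X, O, S, W, I, L]
Visit M → queue [Q, X, O, S, W, I, L]
Visit Q; enqueue J → queue [X, O, S, W, I, L, J]
Visit X; enqueue R, T → queue [O, S, W, I, L, J, R, T]
Visit O → queue [S, W, I, L, J, R, T]
Visit S → queue [W, I, L, J, R, T]
Visit W; enqueue Z → queue [I, L, J, R, T, Z]
Visit I → queue [L, J, R, T, Z]
Visit L → queue [J, R, T, Z]
Visit J → queue [R, T, Z]
Visit R → queue [T, Z]
Visit T → queue [Z]
Visit Z → queue []

P, K, N, U, V, Y, M, Q, X, O, S, W, I, L, J, R, T, Z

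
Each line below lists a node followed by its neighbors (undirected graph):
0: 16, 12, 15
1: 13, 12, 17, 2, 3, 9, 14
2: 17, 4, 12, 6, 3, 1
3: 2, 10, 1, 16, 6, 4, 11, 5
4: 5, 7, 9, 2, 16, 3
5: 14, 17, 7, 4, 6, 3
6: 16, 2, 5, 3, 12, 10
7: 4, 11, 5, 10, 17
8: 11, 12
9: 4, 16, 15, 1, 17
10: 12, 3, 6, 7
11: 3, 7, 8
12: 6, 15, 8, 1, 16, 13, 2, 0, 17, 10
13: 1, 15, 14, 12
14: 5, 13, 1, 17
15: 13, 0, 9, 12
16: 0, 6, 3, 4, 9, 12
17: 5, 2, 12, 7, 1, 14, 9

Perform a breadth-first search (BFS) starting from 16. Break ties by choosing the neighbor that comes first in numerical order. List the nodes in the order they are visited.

Visit 16; enqueue 0, 3, 4, 6, 9, 12 → queue [0, 3, 4, 6, 9, 12]
Visit 0; enqueue 15 → queue [3, 4, 6, 9, 12, 15]
Visit 3; enqueue 1, 2, 5, 10, 11 → queue [4, 6, 9, 12, 15, 1, 2, 5, 10, 11]
Visit 4; enqueue 7 → queue [6, 9, 12, 15, 1, 2, 5, 10, 11, 7]
Visit 6 → queue [9, 12, 15, 1, 2, 5, 10, 11, 7]
Visit 9; enqueue 17 → queue [12, 15, 1, 2, 5, 10, 11, 7, 17]
Visit 12; enqueue 8, 13 → queue [15, 1, 2, 5, 10, 11, 7, 17, 8, 13]
Visit 15 → queue [1, 2, 5, 10, 11, 7, 17, 8, 13]
Visit 1; enqueue 14 → queue [2, 5, 10, 11, 7, 17, 8, 13, 14]
Visit 2 → queue [5, 10, 11, 7, 17, 8, 13, 14]
Visit 5 → queue [10, 11, 7, 17, 8, 13, 14]
Visit 10 → queue [11, 7, 17, 8, 13, 14]
Visit 11 → queue [7, 17, 8, 13, 14]
Visit 7 → queue [17, 8, 13, 14]
Visit 17 → queue [8, 13, 14]
Visit 8 → queue [13, 14]
Visit 13 → queue [14]
Visit 14 → queue []

16 → 0 → 3 → 4 → 6 → 9 → 12 → 15 → 1 → 2 → 5 → 10 → 11 → 7 → 17 → 8 → 13 → 14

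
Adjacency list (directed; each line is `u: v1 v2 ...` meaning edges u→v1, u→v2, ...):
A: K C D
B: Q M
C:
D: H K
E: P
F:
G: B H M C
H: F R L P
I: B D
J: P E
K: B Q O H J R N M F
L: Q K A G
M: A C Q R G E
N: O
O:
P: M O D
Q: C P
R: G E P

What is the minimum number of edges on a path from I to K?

Level 0: I
Level 1: B, D
Level 2: H, K, M, Q
Level 3: A, C, E, F, G, J, L, N, O, P, R
K first appears at level 2.

2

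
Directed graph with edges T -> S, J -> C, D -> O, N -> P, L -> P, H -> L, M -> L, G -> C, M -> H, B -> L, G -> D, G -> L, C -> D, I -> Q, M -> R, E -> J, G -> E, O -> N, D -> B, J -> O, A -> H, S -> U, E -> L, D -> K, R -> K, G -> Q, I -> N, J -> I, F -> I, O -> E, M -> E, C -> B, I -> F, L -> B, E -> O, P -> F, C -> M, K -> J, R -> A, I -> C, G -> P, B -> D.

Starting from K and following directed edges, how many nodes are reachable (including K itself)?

17

BFS from K visits: K, J, O, I, C, N, E, Q, F, M, D, B, P, L, R, H, A
Reachable nodes: 17 of 21 total.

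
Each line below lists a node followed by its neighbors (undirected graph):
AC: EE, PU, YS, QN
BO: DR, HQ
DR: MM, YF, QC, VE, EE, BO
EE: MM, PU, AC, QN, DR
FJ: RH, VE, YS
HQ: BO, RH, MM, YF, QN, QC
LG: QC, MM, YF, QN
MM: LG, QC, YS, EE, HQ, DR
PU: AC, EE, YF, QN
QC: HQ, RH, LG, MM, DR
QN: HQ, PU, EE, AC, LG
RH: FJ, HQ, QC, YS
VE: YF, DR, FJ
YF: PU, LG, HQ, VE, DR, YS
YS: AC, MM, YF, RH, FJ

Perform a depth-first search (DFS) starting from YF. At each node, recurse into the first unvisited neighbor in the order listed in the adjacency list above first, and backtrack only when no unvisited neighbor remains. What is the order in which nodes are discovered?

Visit YF
YF → PU
PU → AC
AC → EE
EE → MM
MM → LG
LG → QC
QC → HQ
HQ → BO
BO → DR
DR → VE
VE → FJ
FJ → RH
RH → YS
HQ → QN

YF, PU, AC, EE, MM, LG, QC, HQ, BO, DR, VE, FJ, RH, YS, QN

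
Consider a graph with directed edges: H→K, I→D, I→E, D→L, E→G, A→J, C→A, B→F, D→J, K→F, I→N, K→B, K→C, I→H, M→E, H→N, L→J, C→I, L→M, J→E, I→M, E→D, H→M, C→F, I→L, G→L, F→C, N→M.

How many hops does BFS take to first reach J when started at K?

Level 0: K
Level 1: B, C, F
Level 2: A, I
Level 3: D, E, H, J, L, M, N
Level 4: G
J first appears at level 3.

3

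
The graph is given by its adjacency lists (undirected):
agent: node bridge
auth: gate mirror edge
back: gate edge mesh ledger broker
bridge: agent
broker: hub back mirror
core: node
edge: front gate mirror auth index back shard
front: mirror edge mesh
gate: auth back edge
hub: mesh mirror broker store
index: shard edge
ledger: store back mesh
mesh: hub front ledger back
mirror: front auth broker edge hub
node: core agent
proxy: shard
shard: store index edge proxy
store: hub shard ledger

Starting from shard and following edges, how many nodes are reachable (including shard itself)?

BFS from shard visits: shard, store, index, edge, proxy, hub, ledger, front, gate, mirror, auth, back, mesh, broker
Reachable nodes: 14 of 18 total.

14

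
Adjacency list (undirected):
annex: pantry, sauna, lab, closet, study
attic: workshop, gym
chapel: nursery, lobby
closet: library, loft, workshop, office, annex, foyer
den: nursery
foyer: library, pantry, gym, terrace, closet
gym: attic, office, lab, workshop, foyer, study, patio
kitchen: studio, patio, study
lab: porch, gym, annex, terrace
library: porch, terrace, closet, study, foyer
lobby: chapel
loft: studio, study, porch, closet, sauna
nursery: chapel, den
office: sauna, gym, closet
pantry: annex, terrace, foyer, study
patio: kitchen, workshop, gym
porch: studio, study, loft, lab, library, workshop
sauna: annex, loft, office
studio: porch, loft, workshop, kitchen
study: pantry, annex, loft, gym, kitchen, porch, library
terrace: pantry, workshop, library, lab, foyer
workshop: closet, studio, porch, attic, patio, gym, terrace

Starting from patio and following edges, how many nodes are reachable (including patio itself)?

BFS from patio visits: patio, gym, kitchen, workshop, attic, foyer, lab, office, study, studio, closet, porch, terrace, library, pantry, annex, sauna, loft
Reachable nodes: 18 of 22 total.

18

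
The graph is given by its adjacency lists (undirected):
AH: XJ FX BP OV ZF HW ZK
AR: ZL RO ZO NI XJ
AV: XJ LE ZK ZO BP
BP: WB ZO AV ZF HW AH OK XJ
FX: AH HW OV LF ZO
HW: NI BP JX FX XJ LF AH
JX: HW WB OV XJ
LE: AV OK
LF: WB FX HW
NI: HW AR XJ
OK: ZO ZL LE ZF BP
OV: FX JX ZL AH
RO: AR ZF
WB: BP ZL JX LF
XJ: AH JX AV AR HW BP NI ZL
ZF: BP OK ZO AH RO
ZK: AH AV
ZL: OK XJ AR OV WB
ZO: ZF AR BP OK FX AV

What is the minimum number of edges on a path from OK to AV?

2

Level 0: OK
Level 1: BP, LE, ZF, ZL, ZO
Level 2: AH, AR, AV, FX, HW, OV, RO, WB, XJ
Level 3: JX, LF, NI, ZK
AV first appears at level 2.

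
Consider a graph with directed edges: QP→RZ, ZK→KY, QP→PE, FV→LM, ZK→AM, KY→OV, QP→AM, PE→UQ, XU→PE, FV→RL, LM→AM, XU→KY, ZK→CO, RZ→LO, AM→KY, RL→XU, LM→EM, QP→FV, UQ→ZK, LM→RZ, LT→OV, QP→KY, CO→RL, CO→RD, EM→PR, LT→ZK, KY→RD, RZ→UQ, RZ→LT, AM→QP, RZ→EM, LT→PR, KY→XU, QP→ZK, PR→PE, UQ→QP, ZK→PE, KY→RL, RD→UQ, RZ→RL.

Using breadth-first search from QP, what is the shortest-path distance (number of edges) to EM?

2

Level 0: QP
Level 1: AM, FV, KY, PE, RZ, ZK
Level 2: CO, EM, LM, LO, LT, OV, RD, RL, UQ, XU
Level 3: PR
EM first appears at level 2.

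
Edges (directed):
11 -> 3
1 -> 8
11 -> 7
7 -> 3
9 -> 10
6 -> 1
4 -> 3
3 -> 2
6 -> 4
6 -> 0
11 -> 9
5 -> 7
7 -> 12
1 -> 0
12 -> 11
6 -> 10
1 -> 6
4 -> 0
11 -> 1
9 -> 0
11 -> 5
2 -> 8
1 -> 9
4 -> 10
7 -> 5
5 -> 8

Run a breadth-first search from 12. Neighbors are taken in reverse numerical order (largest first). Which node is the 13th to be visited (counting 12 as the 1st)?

4

Visit 12; enqueue 11 → queue [11]
Visit 11; enqueue 9, 7, 5, 3, 1 → queue [9, 7, 5, 3, 1]
Visit 9; enqueue 10, 0 → queue [7, 5, 3, 1, 10, 0]
Visit 7 → queue [5, 3, 1, 10, 0]
Visit 5; enqueue 8 → queue [3, 1, 10, 0, 8]
Visit 3; enqueue 2 → queue [1, 10, 0, 8, 2]
Visit 1; enqueue 6 → queue [10, 0, 8, 2, 6]
Visit 10 → queue [0, 8, 2, 6]
Visit 0 → queue [8, 2, 6]
Visit 8 → queue [2, 6]
Visit 2 → queue [6]
Visit 6; enqueue 4 → queue [4]
Visit 4 → queue []

Visit order: 12, 11, 9, 7, 5, 3, 1, 10, 0, 8, 2, 6, 4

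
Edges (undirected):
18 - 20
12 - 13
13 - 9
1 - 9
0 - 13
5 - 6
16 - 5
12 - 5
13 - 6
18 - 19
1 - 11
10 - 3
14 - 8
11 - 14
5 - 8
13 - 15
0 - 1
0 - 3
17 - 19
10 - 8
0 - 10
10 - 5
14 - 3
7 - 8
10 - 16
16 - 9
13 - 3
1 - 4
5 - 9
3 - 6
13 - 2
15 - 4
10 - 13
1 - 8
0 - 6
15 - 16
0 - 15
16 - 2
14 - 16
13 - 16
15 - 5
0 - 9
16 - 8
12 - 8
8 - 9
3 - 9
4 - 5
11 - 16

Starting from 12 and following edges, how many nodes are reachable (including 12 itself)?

BFS from 12 visits: 12, 13, 8, 5, 16, 15, 10, 9, 6, 3, 2, 0, 14, 7, 1, 4, 11
Reachable nodes: 17 of 21 total.

17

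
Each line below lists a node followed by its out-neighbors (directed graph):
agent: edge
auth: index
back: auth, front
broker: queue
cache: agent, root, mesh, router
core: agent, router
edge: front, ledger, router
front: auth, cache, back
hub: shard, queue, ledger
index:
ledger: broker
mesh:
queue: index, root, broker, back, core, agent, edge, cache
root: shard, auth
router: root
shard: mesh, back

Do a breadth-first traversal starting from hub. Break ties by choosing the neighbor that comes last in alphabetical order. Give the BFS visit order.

hub → shard → queue → ledger → mesh → back → root → index → edge → core → cache → broker → agent → front → auth → router

Visit hub; enqueue shard, queue, ledger → queue [shard, queue, ledger]
Visit shard; enqueue mesh, back → queue [queue, ledger, mesh, back]
Visit queue; enqueue root, index, edge, core, cache, broker, agent → queue [ledger, mesh, back, root, index, edge, core, cache, broker, agent]
Visit ledger → queue [mesh, back, root, index, edge, core, cache, broker, agent]
Visit mesh → queue [back, root, index, edge, core, cache, broker, agent]
Visit back; enqueue front, auth → queue [root, index, edge, core, cache, broker, agent, front, auth]
Visit root → queue [index, edge, core, cache, broker, agent, front, auth]
Visit index → queue [edge, core, cache, broker, agent, front, auth]
Visit edge; enqueue router → queue [core, cache, broker, agent, front, auth, router]
Visit core → queue [cache, broker, agent, front, auth, router]
Visit cache → queue [broker, agent, front, auth, router]
Visit broker → queue [agent, front, auth, router]
Visit agent → queue [front, auth, router]
Visit front → queue [auth, router]
Visit auth → queue [router]
Visit router → queue []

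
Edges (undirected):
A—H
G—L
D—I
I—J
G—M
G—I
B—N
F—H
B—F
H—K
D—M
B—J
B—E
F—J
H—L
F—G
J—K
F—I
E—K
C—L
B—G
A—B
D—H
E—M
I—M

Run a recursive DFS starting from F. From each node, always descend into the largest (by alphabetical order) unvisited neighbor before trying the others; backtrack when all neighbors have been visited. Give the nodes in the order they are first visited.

F, J, K, H, L, G, M, I, D, E, B, N, A, C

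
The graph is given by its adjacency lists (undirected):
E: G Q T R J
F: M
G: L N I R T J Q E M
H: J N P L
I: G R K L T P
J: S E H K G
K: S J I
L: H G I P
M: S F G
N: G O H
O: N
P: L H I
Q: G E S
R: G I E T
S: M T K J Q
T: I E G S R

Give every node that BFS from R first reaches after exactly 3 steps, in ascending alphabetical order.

Level 0: R
Level 1: E, G, I, T
Level 2: J, K, L, M, N, P, Q, S
Level 3: F, H, O

F, H, O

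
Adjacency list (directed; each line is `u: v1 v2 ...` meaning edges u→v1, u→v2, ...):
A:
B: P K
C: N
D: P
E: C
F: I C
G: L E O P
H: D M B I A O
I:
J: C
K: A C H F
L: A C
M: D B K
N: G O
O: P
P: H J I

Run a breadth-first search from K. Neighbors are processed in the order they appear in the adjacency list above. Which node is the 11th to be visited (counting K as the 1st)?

O

Visit K; enqueue A, C, H, F → queue [A, C, H, F]
Visit A → queue [C, H, F]
Visit C; enqueue N → queue [H, F, N]
Visit H; enqueue D, M, B, I, O → queue [F, N, D, M, B, I, O]
Visit F → queue [N, D, M, B, I, O]
Visit N; enqueue G → queue [D, M, B, I, O, G]
Visit D; enqueue P → queue [M, B, I, O, G, P]
Visit M → queue [B, I, O, G, P]
Visit B → queue [I, O, G, P]
Visit I → queue [O, G, P]
Visit O → queue [G, P]
Visit G; enqueue L, E → queue [P, L, E]
Visit P; enqueue J → queue [L, E, J]
Visit L → queue [E, J]
Visit E → queue [J]
Visit J → queue []

Visit order: K, A, C, H, F, N, D, M, B, I, O, G, P, L, E, J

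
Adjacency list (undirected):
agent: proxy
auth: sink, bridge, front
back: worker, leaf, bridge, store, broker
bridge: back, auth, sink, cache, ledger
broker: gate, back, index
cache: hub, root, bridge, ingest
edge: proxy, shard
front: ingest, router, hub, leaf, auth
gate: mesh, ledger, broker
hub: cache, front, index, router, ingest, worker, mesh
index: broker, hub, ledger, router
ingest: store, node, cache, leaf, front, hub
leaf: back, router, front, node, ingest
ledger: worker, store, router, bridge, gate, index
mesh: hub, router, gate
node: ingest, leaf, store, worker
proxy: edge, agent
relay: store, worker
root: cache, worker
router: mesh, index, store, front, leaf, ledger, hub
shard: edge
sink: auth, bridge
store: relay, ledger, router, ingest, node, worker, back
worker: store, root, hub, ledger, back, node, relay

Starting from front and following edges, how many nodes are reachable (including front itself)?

BFS from front visits: front, ingest, router, hub, leaf, auth, store, node, cache, mesh, index, ledger, worker, back, sink, bridge, relay, root, gate, broker
Reachable nodes: 20 of 24 total.

20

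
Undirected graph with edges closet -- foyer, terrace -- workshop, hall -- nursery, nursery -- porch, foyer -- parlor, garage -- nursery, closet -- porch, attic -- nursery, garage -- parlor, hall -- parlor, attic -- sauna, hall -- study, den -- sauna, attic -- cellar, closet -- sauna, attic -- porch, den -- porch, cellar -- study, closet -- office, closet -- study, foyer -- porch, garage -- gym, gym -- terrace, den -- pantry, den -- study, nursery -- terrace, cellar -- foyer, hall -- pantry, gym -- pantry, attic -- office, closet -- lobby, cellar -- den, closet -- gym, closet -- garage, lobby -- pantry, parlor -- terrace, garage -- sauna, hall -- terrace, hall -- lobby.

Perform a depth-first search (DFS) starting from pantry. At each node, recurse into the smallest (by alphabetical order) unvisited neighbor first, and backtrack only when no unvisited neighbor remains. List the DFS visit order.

pantry, den, cellar, attic, nursery, garage, closet, foyer, parlor, hall, lobby, study, terrace, gym, workshop, porch, office, sauna

Visit pantry
pantry → den
den → cellar
cellar → attic
attic → nursery
nursery → garage
garage → closet
closet → foyer
foyer → parlor
parlor → hall
hall → lobby
hall → study
hall → terrace
terrace → gym
terrace → workshop
foyer → porch
closet → office
closet → sauna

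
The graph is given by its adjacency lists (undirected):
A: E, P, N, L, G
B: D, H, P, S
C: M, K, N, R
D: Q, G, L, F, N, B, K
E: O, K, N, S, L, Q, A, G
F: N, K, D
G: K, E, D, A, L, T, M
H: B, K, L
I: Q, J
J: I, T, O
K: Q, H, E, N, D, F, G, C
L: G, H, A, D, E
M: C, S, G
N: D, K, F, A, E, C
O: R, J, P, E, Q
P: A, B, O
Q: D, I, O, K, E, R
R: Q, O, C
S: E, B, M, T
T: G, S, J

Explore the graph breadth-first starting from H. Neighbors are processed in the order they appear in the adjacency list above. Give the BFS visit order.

Visit H; enqueue B, K, L → queue [B, K, L]
Visit B; enqueue D, P, S → queue [K, L, D, P, S]
Visit K; enqueue Q, E, N, F, G, C → queue [L, D, P, S, Q, E, N, F, G, C]
Visit L; enqueue A → queue [D, P, S, Q, E, N, F, G, C, A]
Visit D → queue [P, S, Q, E, N, F, G, C, A]
Visit P; enqueue O → queue [S, Q, E, N, F, G, C, A, O]
Visit S; enqueue M, T → queue [Q, E, N, F, G, C, A, O, M, T]
Visit Q; enqueue I, R → queue [E, N, F, G, C, A, O, M, T, I, R]
Visit E → queue [N, F, G, C, A, O, M, T, I, R]
Visit N → queue [F, G, C, A, O, M, T, I, R]
Visit F → queue [G, C, A, O, M, T, I, R]
Visit G → queue [C, A, O, M, T, I, R]
Visit C → queue [A, O, M, T, I, R]
Visit A → queue [O, M, T, I, R]
Visit O; enqueue J → queue [M, T, I, R, J]
Visit M → queue [T, I, R, J]
Visit T → queue [I, R, J]
Visit I → queue [R, J]
Visit R → queue [J]
Visit J → queue []

H B K L D P S Q E N F G C A O M T I R J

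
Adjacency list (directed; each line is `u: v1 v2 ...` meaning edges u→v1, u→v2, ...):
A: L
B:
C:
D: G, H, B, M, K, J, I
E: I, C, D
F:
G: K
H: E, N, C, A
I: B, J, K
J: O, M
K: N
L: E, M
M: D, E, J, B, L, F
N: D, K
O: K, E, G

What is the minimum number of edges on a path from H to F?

4

Level 0: H
Level 1: A, C, E, N
Level 2: D, I, K, L
Level 3: B, G, J, M
Level 4: F, O
F first appears at level 4.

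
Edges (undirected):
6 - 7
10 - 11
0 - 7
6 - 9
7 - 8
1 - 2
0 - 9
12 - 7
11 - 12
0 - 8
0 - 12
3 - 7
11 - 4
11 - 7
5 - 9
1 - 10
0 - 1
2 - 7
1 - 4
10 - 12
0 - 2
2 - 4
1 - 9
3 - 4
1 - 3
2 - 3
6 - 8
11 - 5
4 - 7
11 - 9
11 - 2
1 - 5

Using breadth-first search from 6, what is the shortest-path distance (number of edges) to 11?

2

Level 0: 6
Level 1: 7, 8, 9
Level 2: 0, 1, 2, 3, 4, 5, 11, 12
Level 3: 10
11 first appears at level 2.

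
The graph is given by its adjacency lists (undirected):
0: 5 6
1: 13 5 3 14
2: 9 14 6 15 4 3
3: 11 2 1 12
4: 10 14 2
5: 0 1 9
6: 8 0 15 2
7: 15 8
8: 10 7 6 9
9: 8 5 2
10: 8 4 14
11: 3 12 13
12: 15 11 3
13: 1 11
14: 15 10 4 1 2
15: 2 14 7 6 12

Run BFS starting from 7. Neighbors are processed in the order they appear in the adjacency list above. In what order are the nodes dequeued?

Visit 7; enqueue 15, 8 → queue [15, 8]
Visit 15; enqueue 2, 14, 6, 12 → queue [8, 2, 14, 6, 12]
Visit 8; enqueue 10, 9 → queue [2, 14, 6, 12, 10, 9]
Visit 2; enqueue 4, 3 → queue [14, 6, 12, 10, 9, 4, 3]
Visit 14; enqueue 1 → queue [6, 12, 10, 9, 4, 3, 1]
Visit 6; enqueue 0 → queue [12, 10, 9, 4, 3, 1, 0]
Visit 12; enqueue 11 → queue [10, 9, 4, 3, 1, 0, 11]
Visit 10 → queue [9, 4, 3, 1, 0, 11]
Visit 9; enqueue 5 → queue [4, 3, 1, 0, 11, 5]
Visit 4 → queue [3, 1, 0, 11, 5]
Visit 3 → queue [1, 0, 11, 5]
Visit 1; enqueue 13 → queue [0, 11, 5, 13]
Visit 0 → queue [11, 5, 13]
Visit 11 → queue [5, 13]
Visit 5 → queue [13]
Visit 13 → queue []

7, 15, 8, 2, 14, 6, 12, 10, 9, 4, 3, 1, 0, 11, 5, 13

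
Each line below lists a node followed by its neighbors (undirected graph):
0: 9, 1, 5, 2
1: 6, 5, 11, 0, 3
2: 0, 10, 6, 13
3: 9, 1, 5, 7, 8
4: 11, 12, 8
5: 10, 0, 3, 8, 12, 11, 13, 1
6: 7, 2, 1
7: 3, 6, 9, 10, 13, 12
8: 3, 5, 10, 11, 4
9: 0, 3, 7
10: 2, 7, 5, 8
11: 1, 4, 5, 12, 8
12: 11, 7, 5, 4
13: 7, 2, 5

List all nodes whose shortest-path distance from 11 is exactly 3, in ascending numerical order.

2, 9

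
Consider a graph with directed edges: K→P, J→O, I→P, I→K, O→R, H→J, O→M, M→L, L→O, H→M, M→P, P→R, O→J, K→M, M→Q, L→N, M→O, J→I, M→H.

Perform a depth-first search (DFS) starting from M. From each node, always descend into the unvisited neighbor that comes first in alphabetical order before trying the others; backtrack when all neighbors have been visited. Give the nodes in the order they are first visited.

M, H, J, I, K, P, R, O, L, N, Q

Visit M
M → H
H → J
J → I
I → K
K → P
P → R
J → O
M → L
L → N
M → Q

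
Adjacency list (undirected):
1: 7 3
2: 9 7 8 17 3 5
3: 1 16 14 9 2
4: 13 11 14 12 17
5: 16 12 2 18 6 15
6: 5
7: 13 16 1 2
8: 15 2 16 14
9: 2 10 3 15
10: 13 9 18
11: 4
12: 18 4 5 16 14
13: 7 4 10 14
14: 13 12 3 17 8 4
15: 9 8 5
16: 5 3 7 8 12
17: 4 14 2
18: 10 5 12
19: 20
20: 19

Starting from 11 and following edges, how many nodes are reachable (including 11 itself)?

BFS from 11 visits: 11, 4, 12, 13, 14, 17, 5, 16, 18, 7, 10, 3, 8, 2, 6, 15, 1, 9
Reachable nodes: 18 of 20 total.

18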